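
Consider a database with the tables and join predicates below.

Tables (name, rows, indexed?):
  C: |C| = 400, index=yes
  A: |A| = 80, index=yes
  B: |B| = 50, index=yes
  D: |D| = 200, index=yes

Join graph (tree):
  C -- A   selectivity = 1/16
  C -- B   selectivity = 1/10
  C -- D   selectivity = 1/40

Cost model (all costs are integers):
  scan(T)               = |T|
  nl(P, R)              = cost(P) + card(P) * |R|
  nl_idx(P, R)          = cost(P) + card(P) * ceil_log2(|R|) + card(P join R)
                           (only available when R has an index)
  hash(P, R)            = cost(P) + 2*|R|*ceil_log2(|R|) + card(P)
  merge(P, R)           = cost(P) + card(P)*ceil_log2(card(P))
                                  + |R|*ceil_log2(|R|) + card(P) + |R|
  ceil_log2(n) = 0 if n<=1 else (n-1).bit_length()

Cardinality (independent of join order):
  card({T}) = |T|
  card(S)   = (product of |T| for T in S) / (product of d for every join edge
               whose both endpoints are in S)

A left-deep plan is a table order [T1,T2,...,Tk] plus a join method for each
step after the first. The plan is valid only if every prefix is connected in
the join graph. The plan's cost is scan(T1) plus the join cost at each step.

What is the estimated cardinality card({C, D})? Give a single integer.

2000

Tables in S: C(400), D(200)
Edges inside S: C-D(d=40)
numerator = 400 * 200 = 80000
denominator = 40 = 40
card(S) = 80000 / 40 = 2000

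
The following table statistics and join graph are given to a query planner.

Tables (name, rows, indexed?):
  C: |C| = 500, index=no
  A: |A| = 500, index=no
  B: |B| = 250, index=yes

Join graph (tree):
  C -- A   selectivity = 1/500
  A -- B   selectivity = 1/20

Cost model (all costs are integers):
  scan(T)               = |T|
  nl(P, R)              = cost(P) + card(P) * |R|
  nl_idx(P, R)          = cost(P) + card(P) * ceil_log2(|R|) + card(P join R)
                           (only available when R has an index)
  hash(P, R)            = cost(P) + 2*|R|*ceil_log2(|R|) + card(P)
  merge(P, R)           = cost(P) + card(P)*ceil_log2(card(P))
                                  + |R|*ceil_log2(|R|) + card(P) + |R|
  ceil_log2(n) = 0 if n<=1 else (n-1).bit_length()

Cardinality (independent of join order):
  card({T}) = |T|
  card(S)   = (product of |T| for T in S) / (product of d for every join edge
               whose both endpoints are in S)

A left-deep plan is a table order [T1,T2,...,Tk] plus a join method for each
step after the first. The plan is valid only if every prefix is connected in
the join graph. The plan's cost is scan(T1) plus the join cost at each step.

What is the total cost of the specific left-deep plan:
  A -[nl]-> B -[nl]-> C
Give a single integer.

3250500

step 1: scan A: cost=500, card=500
step 2: join B via nl
    card(P join B) = 500*250/(20) = 6250
    cost = 500 + 500*250 = 125500
step 3: join C via nl
    card(P join C) = 6250*500/(500) = 6250
    cost = 125500 + 6250*500 = 3250500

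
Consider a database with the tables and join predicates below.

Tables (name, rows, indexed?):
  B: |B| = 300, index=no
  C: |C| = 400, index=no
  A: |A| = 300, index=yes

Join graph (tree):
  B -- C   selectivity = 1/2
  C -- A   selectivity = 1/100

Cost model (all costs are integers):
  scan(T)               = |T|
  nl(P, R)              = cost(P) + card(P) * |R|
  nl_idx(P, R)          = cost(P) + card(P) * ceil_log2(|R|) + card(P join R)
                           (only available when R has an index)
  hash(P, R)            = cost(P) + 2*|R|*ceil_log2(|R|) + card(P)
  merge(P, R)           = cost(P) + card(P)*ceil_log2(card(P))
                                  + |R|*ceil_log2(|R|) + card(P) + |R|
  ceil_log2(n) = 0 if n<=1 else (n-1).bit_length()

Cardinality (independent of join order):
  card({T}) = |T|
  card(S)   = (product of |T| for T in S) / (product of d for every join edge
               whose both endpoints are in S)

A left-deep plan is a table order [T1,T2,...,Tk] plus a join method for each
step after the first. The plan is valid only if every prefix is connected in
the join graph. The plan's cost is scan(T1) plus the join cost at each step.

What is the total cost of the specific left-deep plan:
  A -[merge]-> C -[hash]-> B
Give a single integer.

13900

step 1: scan A: cost=300, card=300
step 2: join C via merge
    card(P join C) = 300*400/(100) = 1200
    cost = 300 + 300*9 + 400*9 + 300 + 400 = 7300
step 3: join B via hash
    card(P join B) = 1200*300/(2) = 180000
    cost = 7300 + 2*300*9 + 1200 = 13900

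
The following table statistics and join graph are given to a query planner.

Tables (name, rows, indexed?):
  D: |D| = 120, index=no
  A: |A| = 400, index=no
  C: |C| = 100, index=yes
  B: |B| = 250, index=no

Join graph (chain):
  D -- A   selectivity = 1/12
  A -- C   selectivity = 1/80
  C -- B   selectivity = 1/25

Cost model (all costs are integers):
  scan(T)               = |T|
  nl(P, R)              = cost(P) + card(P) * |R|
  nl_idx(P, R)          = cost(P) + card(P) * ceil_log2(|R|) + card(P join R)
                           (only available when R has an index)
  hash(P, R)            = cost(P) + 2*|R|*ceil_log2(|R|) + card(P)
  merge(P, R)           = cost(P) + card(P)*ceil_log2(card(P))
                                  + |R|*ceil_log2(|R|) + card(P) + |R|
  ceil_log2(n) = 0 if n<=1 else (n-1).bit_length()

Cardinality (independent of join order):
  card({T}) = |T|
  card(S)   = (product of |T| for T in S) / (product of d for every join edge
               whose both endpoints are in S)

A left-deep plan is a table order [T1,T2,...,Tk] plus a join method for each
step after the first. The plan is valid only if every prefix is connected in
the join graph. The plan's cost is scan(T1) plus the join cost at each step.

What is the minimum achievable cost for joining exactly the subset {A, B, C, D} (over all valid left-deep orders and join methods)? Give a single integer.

13380

Selinger DP over subsets of {A,B,C,D}:
  {D}: scan cost=120, card=120
  {A}: scan cost=400, card=400
  {C}: scan cost=100, card=100
  {B}: scan cost=250, card=250
  {AD}: card=4000; try (D,hash)→2480, (A,merge)→5080, (D,merge)→5360, (A,hash)→7440, (A,nl)→48120, (D,nl)→48400; best=2480 via (D,hash)
  {AC}: card=500; try (C,hash)→2200, (C,nl_idx)→3700, (A,merge)→4900, (C,merge)→5200, (A,hash)→7400, (A,nl)→40100 …(+1); best=2200 via (C,hash)
  {BC}: card=1000; try (C,hash)→1900, (C,nl_idx)→3000, (B,merge)→3150, (C,merge)→3300, (B,hash)→4200, (B,nl)→25100 …(+1); best=1900 via (C,hash)
  {ACD}: card=5000; try (D,hash)→4380, (C,hash)→7880, (D,merge)→8160, (C,nl_idx)→35480, (C,merge)→55280, (D,nl)→62200 …(+1); best=4380 via (D,hash)
  {ABC}: card=5000; try (B,hash)→6700, (B,merge)→9450, (A,hash)→10100, (A,merge)→16900, (B,nl)→127200, (A,nl)→401900; best=6700 via (B,hash)
  {ABCD}: card=50000; try (D,hash)→13380, (B,hash)→13380, (B,merge)→76630, (D,merge)→77660, (D,nl)→606700, (B,nl)→1254380; best=13380 via (D,hash)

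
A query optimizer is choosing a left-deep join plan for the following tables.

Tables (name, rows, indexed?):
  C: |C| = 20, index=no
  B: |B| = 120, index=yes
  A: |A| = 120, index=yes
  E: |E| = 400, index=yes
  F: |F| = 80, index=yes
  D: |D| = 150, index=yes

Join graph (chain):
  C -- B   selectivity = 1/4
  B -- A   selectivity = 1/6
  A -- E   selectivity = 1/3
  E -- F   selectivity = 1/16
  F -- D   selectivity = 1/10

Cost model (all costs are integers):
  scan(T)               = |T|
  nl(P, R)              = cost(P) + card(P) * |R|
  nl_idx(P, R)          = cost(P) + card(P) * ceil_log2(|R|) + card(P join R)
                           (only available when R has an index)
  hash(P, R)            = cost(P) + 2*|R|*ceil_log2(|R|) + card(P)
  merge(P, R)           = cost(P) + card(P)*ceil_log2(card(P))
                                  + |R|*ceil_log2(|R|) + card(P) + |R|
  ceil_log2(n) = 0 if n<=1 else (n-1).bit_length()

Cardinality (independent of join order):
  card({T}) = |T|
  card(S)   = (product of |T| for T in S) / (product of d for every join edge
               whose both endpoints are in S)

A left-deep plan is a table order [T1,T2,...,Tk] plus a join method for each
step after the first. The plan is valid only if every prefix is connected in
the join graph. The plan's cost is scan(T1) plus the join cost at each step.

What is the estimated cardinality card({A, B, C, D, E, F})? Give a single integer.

120000000

Tables in S: A(120), B(120), C(20), D(150), E(400), F(80)
Edges inside S: C-B(d=4), B-A(d=6), A-E(d=3), E-F(d=16), F-D(d=10)
numerator = 120 * 120 * 20 * 150 * 400 * 80 = 1382400000000
denominator = 4 * 6 * 3 * 16 * 10 = 11520
card(S) = 1382400000000 / 11520 = 120000000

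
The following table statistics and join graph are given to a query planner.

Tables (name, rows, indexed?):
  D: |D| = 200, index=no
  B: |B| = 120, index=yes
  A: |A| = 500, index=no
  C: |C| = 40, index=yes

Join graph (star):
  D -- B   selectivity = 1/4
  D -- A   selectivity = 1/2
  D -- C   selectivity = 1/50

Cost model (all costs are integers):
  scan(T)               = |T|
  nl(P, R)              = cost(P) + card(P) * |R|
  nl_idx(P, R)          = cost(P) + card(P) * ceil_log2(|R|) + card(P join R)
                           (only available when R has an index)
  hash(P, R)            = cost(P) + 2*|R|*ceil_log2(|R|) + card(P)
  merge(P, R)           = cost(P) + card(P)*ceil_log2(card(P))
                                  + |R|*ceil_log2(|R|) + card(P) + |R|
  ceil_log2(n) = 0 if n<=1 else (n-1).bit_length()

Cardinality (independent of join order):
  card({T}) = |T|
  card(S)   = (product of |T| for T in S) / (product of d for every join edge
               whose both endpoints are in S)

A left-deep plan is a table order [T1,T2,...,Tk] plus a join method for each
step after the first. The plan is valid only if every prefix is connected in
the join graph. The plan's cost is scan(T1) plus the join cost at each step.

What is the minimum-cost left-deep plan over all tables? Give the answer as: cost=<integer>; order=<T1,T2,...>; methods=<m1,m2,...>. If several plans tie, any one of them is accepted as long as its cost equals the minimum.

cost=16520; order=D,C,B,A; methods=hash,hash,hash

Selinger DP (subsets sized 1..n):
  {D}: scan cost=200, card=200
  {B}: scan cost=120, card=120
  {A}: scan cost=500, card=500
  {C}: scan cost=40, card=40
  {BD}: card=6000; try (B,hash)→2080, (D,merge)→2880, (B,merge)→2960, (D,hash)→3440, (B,nl_idx)→7600, (D,nl)→24120 …(+1); best=2080 via (B,hash)
  {AD}: card=50000; try (D,hash)→4200, (A,merge)→7000, (D,merge)→7300, (A,hash)→9400, (A,nl)→100200, (D,nl)→100500; best=4200 via (D,hash)
  {CD}: card=160; try (C,hash)→880, (C,nl_idx)→1560, (D,merge)→2120, (C,merge)→2280, (D,hash)→3280, (D,nl)→8040 …(+1); best=880 via (C,hash)
  {ABD}: card=1500000; try (A,hash)→17080, (B,hash)→55880, (A,merge)→91080, (B,merge)→855160, (B,nl_idx)→1854200, (A,nl)→3002080 …(+1); best=17080 via (A,hash)
  {BCD}: card=4800; try (B,hash)→2720, (B,merge)→3280, (B,nl_idx)→6800, (C,hash)→8560, (B,nl)→20080, (C,nl_idx)→42880 …(+2); best=2720 via (B,hash)
  {ACD}: card=40000; try (A,merge)→7320, (A,hash)→10040, (C,hash)→54680, (A,nl)→80880, (C,nl_idx)→344200, (C,merge)→854480 …(+1); best=7320 via (A,merge)
  {ABCD}: card=1200000; try (A,hash)→16520, (B,hash)→49000, (A,merge)→74920, (B,merge)→688280, (B,nl_idx)→1487320, (C,hash)→1517560 …(+5); best=16520 via (A,hash)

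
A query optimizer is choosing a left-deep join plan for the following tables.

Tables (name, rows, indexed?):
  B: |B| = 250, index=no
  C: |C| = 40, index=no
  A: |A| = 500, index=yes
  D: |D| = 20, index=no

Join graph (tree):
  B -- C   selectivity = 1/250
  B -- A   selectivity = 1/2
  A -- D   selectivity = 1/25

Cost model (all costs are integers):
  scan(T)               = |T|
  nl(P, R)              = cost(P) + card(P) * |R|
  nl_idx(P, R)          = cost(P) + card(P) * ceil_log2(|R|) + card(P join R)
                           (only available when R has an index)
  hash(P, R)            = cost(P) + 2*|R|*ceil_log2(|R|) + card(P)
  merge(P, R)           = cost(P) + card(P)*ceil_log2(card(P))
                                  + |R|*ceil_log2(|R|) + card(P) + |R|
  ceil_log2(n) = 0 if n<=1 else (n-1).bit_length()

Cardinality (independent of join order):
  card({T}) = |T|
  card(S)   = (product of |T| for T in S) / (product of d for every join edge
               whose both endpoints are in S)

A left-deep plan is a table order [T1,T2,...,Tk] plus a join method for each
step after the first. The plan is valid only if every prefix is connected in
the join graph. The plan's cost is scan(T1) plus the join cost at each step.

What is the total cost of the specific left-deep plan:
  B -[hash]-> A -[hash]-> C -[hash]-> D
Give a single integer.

82680

step 1: scan B: cost=250, card=250
step 2: join A via hash
    card(P join A) = 250*500/(2) = 62500
    cost = 250 + 2*500*9 + 250 = 9500
step 3: join C via hash
    card(P join C) = 62500*40/(250) = 10000
    cost = 9500 + 2*40*6 + 62500 = 72480
step 4: join D via hash
    card(P join D) = 10000*20/(25) = 8000
    cost = 72480 + 2*20*5 + 10000 = 82680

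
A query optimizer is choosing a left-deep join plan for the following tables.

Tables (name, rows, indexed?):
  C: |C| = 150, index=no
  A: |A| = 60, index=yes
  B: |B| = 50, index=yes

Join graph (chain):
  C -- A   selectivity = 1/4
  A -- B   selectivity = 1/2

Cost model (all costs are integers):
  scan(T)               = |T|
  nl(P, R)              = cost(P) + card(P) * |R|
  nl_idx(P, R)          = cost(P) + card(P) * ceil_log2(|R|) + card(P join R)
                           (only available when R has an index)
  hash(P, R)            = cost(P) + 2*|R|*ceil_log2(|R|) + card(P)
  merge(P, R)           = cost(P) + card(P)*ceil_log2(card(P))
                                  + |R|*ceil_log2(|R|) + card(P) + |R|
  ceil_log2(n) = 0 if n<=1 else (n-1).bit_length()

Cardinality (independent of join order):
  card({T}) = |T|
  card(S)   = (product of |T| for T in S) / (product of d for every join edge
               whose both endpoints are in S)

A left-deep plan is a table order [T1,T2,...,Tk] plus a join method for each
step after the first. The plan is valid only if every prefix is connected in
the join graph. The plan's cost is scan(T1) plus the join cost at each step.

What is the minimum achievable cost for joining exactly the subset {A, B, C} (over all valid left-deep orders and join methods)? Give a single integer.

3870

Selinger DP over subsets of {A,B,C}:
  {C}: scan cost=150, card=150
  {A}: scan cost=60, card=60
  {B}: scan cost=50, card=50
  {AC}: card=2250; try (A,hash)→1020, (C,merge)→1830, (A,merge)→1920, (C,hash)→2520, (A,nl_idx)→3300, (C,nl)→9060 …(+1); best=1020 via (A,hash)
  {AB}: card=1500; try (B,hash)→720, (A,hash)→820, (A,merge)→820, (B,merge)→830, (A,nl_idx)→1850, (B,nl_idx)→1920 …(+2); best=720 via (B,hash)
  {ABC}: card=56250; try (B,hash)→3870, (C,hash)→4620, (C,merge)→20070, (B,merge)→30620, (B,nl_idx)→70770, (B,nl)→113520 …(+1); best=3870 via (B,hash)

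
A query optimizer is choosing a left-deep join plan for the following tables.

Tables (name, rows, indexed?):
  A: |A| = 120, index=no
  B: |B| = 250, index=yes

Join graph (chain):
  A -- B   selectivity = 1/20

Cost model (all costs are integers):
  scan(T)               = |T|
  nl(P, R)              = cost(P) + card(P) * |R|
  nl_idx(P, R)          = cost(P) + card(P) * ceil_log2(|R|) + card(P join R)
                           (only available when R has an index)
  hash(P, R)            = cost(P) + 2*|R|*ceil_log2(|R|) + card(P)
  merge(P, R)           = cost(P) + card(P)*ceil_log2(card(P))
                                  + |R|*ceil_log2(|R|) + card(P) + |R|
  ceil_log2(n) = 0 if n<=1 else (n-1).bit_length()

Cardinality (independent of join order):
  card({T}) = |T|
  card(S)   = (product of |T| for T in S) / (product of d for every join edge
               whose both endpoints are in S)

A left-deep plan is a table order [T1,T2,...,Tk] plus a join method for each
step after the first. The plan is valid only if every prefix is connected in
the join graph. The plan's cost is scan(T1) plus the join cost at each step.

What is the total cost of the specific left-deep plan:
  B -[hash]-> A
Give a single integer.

step 1: scan B: cost=250, card=250
step 2: join A via hash
    card(P join A) = 250*120/(20) = 1500
    cost = 250 + 2*120*7 + 250 = 2180

2180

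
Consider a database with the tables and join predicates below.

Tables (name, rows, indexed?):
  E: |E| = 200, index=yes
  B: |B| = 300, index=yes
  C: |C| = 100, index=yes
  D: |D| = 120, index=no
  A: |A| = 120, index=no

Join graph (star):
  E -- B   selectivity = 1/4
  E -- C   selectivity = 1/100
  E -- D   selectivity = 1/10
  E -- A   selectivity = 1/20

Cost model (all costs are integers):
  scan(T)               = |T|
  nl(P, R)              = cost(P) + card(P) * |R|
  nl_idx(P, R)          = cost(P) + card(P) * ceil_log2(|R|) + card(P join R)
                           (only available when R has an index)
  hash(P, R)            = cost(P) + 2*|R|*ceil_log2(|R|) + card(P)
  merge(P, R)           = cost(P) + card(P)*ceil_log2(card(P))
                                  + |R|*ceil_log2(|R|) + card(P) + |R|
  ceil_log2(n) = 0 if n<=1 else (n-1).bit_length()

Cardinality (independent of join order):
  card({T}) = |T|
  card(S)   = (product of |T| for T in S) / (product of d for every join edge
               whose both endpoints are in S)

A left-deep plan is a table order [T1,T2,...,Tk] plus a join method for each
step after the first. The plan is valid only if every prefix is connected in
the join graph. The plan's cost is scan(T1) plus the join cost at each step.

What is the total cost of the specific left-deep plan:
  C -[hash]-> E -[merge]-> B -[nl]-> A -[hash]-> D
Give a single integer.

1899880

step 1: scan C: cost=100, card=100
step 2: join E via hash
    card(P join E) = 100*200/(100) = 200
    cost = 100 + 2*200*8 + 100 = 3400
step 3: join B via merge
    card(P join B) = 200*300/(4) = 15000
    cost = 3400 + 200*8 + 300*9 + 200 + 300 = 8200
step 4: join A via nl
    card(P join A) = 15000*120/(20) = 90000
    cost = 8200 + 15000*120 = 1808200
step 5: join D via hash
    card(P join D) = 90000*120/(10) = 1080000
    cost = 1808200 + 2*120*7 + 90000 = 1899880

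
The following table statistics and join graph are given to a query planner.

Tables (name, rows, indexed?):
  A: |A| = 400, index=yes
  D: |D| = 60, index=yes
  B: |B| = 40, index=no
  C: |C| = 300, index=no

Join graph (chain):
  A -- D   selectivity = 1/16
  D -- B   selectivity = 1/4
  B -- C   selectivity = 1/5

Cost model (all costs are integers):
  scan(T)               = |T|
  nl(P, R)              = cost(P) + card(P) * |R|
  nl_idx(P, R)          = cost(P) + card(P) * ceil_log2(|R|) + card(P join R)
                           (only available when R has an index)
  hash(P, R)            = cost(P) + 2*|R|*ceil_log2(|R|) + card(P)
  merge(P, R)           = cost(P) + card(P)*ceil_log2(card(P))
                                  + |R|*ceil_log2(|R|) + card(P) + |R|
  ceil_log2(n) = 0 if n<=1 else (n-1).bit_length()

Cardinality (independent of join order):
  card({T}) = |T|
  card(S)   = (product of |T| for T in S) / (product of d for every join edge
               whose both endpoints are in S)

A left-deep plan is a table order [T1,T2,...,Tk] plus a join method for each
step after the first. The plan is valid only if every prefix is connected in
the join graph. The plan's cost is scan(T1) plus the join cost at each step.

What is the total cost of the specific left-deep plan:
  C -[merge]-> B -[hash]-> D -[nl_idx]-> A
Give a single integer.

1230700

step 1: scan C: cost=300, card=300
step 2: join B via merge
    card(P join B) = 300*40/(5) = 2400
    cost = 300 + 300*9 + 40*6 + 300 + 40 = 3580
step 3: join D via hash
    card(P join D) = 2400*60/(4) = 36000
    cost = 3580 + 2*60*6 + 2400 = 6700
step 4: join A via nl_idx
    card(P join A) = 36000*400/(16) = 900000
    cost = 6700 + 36000*9 + 900000 = 1230700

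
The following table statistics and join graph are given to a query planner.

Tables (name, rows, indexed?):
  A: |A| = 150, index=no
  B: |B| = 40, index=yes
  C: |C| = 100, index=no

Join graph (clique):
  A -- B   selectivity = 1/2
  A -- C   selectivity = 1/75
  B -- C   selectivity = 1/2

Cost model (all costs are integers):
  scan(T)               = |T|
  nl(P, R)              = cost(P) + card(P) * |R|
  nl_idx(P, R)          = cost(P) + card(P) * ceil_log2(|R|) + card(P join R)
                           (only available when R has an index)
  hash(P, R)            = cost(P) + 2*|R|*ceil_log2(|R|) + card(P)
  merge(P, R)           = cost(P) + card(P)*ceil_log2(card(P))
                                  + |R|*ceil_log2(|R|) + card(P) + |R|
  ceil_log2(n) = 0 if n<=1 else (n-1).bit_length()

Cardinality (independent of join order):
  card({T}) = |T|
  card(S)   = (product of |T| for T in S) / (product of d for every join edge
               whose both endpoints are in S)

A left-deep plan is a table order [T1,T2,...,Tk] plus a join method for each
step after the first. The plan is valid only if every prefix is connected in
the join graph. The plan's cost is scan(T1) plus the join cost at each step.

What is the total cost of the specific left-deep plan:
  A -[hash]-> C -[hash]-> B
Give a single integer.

2380

step 1: scan A: cost=150, card=150
step 2: join C via hash
    card(P join C) = 150*100/(75) = 200
    cost = 150 + 2*100*7 + 150 = 1700
step 3: join B via hash
    card(P join B) = 200*40/(2*2) = 2000
    cost = 1700 + 2*40*6 + 200 = 2380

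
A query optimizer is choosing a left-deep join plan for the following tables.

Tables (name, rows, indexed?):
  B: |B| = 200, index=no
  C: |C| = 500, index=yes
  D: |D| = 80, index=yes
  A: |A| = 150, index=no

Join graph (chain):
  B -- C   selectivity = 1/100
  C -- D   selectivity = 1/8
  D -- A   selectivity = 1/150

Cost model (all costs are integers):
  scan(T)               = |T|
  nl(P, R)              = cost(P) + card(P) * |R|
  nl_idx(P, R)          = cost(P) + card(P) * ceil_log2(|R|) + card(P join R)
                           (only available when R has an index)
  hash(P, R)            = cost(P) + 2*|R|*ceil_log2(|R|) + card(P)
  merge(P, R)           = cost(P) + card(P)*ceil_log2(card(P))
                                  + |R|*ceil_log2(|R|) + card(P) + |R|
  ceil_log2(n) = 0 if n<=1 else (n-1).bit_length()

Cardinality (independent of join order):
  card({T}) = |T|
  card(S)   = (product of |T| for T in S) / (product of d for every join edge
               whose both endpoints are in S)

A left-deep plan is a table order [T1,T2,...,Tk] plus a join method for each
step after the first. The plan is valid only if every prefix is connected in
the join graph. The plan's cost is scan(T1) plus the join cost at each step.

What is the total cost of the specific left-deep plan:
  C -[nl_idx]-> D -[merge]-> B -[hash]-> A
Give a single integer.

93200

step 1: scan C: cost=500, card=500
step 2: join D via nl_idx
    card(P join D) = 500*80/(8) = 5000
    cost = 500 + 500*7 + 5000 = 9000
step 3: join B via merge
    card(P join B) = 5000*200/(100) = 10000
    cost = 9000 + 5000*13 + 200*8 + 5000 + 200 = 80800
step 4: join A via hash
    card(P join A) = 10000*150/(150) = 10000
    cost = 80800 + 2*150*8 + 10000 = 93200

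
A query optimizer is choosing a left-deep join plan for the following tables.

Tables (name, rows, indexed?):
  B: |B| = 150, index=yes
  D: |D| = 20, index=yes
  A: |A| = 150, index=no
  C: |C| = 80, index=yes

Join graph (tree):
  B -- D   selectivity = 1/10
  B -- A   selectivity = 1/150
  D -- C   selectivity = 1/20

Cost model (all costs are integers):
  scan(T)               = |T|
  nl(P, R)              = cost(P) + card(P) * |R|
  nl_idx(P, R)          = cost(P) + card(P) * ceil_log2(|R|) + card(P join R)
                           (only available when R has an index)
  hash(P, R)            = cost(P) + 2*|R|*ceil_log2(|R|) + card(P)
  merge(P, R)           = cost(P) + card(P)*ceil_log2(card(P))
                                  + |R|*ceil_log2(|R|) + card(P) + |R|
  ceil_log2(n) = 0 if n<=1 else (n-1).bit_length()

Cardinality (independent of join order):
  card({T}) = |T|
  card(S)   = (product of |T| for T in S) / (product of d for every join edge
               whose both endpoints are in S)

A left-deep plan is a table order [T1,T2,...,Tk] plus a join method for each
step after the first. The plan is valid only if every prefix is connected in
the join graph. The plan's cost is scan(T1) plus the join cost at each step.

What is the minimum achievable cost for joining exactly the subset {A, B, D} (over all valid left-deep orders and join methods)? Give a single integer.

1850

Selinger DP over subsets of {A,B,D}:
  {B}: scan cost=150, card=150
  {D}: scan cost=20, card=20
  {A}: scan cost=150, card=150
  {BD}: card=300; try (B,nl_idx)→480, (D,hash)→500, (D,nl_idx)→1200, (B,merge)→1490, (D,merge)→1620, (B,hash)→2440 …(+2); best=480 via (B,nl_idx)
  {AB}: card=150; try (B,nl_idx)→1500, (B,hash)→2700, (A,hash)→2700, (B,merge)→2850, (A,merge)→2850, (B,nl)→22650 …(+1); best=1500 via (B,nl_idx)
  {ABD}: card=300; try (D,hash)→1850, (D,nl_idx)→2550, (D,merge)→2970, (A,hash)→3180, (D,nl)→4500, (A,merge)→4830 …(+1); best=1850 via (D,hash)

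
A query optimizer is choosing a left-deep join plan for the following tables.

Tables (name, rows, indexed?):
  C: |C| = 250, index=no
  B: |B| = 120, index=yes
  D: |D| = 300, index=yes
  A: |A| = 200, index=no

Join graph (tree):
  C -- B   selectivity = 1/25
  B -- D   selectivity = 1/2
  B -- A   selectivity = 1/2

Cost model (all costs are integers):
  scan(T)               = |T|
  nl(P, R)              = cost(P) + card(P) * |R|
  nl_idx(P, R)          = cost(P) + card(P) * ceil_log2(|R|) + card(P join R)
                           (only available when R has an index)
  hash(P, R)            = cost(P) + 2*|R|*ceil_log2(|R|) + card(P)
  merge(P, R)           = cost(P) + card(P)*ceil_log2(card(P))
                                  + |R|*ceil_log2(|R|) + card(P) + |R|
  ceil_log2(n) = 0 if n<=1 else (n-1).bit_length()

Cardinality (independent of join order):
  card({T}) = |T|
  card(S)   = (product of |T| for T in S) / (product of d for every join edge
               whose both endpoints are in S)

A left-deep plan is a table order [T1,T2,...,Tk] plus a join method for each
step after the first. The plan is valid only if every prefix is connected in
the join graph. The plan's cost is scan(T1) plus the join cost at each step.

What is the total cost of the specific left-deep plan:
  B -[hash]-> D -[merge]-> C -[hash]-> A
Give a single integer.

step 1: scan B: cost=120, card=120
step 2: join D via hash
    card(P join D) = 120*300/(2) = 18000
    cost = 120 + 2*300*9 + 120 = 5640
step 3: join C via merge
    card(P join C) = 18000*250/(25) = 180000
    cost = 5640 + 18000*15 + 250*8 + 18000 + 250 = 295890
step 4: join A via hash
    card(P join A) = 180000*200/(2) = 18000000
    cost = 295890 + 2*200*8 + 180000 = 479090

479090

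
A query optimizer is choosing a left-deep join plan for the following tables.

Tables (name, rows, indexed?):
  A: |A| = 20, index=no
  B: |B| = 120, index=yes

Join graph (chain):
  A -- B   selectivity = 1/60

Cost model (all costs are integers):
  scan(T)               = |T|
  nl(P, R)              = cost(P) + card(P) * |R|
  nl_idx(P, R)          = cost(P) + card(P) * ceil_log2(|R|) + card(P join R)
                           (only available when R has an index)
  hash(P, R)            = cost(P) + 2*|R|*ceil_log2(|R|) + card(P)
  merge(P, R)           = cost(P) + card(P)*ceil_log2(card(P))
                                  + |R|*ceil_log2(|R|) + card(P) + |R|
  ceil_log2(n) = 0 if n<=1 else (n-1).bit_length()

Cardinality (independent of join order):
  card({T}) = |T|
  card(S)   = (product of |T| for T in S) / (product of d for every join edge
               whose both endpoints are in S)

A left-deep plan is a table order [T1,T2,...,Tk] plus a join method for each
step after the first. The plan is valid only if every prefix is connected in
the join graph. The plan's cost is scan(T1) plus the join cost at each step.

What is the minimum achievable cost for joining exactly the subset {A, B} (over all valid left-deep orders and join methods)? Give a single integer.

200

Selinger DP over subsets of {A,B}:
  {A}: scan cost=20, card=20
  {B}: scan cost=120, card=120
  {AB}: card=40; try (B,nl_idx)→200, (A,hash)→440, (B,merge)→1100, (A,merge)→1200, (B,hash)→1720, (B,nl)→2420 …(+1); best=200 via (B,nl_idx)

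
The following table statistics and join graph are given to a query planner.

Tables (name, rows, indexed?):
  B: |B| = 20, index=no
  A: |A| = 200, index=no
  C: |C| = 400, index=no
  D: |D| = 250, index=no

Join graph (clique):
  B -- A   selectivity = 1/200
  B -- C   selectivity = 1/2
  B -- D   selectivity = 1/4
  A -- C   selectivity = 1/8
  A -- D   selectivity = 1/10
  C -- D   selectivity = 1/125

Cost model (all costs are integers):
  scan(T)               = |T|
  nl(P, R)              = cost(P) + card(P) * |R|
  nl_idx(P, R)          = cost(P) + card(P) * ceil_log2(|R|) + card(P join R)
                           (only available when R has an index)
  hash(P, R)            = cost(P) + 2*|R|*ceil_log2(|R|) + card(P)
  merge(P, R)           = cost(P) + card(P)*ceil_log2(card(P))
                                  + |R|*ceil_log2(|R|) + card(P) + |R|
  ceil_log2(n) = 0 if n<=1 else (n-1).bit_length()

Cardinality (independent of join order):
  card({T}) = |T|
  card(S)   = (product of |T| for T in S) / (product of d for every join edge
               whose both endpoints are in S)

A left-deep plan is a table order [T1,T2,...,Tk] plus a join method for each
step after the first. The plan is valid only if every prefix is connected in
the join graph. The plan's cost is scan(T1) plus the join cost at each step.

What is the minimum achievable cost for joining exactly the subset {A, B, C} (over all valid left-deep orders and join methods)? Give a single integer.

Selinger DP over subsets of {A,B,C}:
  {B}: scan cost=20, card=20
  {A}: scan cost=200, card=200
  {C}: scan cost=400, card=400
  {AB}: card=20; try (B,hash)→600, (A,merge)→1940, (B,merge)→2120, (A,hash)→3240, (A,nl)→4020, (B,nl)→4200; best=600 via (B,hash)
  {BC}: card=4000; try (B,hash)→1000, (C,merge)→4140, (B,merge)→4520, (C,hash)→7240, (C,nl)→8020, (B,nl)→8400; best=1000 via (B,hash)
  {AC}: card=10000; try (A,hash)→4000, (C,merge)→6000, (A,merge)→6200, (C,hash)→7600, (C,nl)→80200, (A,nl)→80400; best=4000 via (A,hash)
  {ABC}: card=500; try (C,merge)→4720, (C,hash)→7820, (A,hash)→8200, (C,nl)→8600, (B,hash)→14200, (A,merge)→54800 …(+3); best=4720 via (C,merge)

4720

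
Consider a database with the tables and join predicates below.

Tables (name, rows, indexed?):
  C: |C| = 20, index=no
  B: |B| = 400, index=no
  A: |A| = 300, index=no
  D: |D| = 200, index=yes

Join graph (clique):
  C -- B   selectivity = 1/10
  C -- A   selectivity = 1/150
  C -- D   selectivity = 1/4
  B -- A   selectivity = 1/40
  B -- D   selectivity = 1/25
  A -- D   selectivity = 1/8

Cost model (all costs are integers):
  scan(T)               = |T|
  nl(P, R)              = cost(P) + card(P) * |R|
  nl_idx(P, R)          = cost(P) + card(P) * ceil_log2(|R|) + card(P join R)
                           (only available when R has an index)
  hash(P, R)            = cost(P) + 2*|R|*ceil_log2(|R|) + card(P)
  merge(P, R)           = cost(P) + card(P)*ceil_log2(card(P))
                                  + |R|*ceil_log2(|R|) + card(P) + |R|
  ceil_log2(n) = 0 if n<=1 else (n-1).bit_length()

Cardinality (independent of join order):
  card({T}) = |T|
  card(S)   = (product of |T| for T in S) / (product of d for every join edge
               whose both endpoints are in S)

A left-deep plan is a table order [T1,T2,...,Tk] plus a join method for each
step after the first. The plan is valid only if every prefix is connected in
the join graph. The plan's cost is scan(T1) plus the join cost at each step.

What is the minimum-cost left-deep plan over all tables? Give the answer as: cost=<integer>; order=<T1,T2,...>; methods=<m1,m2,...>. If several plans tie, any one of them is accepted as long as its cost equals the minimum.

cost=5410; order=A,C,B,D; methods=hash,merge,nl_idx

Selinger DP (subsets sized 1..n):
  {C}: scan cost=20, card=20
  {B}: scan cost=400, card=400
  {A}: scan cost=300, card=300
  {D}: scan cost=200, card=200
  {BC}: card=800; try (C,hash)→1000, (B,merge)→4140, (C,merge)→4520, (B,hash)→7240, (B,nl)→8020, (C,nl)→8400; best=1000 via (C,hash)
  {AC}: card=40; try (C,hash)→800, (A,merge)→3140, (C,merge)→3420, (A,hash)→5440, (A,nl)→6020, (C,nl)→6300; best=800 via (C,hash)
  {CD}: card=1000; try (C,hash)→600, (D,nl_idx)→1180, (D,merge)→1940, (C,merge)→2120, (D,hash)→3240, (D,nl)→4020 …(+1); best=600 via (C,hash)
  {AB}: card=3000; try (A,hash)→6200, (B,merge)→7300, (A,merge)→7400, (B,hash)→7800, (B,nl)→120300, (A,nl)→120400; best=6200 via (A,hash)
  {BD}: card=3200; try (D,hash)→4000, (B,merge)→6000, (D,merge)→6200, (D,nl_idx)→6800, (B,hash)→7600, (B,nl)→80200 …(+1); best=4000 via (D,hash)
  {AD}: card=7500; try (D,hash)→3800, (A,merge)→5000, (D,merge)→5100, (A,hash)→5800, (D,nl_idx)→10200, (A,nl)→60200 …(+1); best=3800 via (D,hash)
  {ABC}: card=40; try (B,merge)→5080, (A,hash)→7200, (B,hash)→8040, (C,hash)→9400, (A,merge)→12800, (B,nl)→16800 …(+3); best=5080 via (B,merge)
  {BCD}: card=1600; try (D,hash)→5000, (C,hash)→7400, (B,hash)→8800, (D,nl_idx)→9000, (D,merge)→11600, (B,merge)→15600 …(+4); best=5000 via (D,hash)
  {ACD}: card=250; try (D,nl_idx)→1370, (D,merge)→2880, (D,hash)→4040, (A,hash)→7000, (D,nl)→8800, (C,hash)→11500 …(+4); best=1370 via (D,nl_idx)
  {ABD}: card=3000; try (D,hash)→12400, (A,hash)→12600, (B,hash)→18500, (D,nl_idx)→33200, (D,merge)→47000, (A,merge)→48600 …(+4); best=12400 via (D,hash)
  {ABCD}: card=10; try (D,nl_idx)→5410, (D,merge)→7160, (B,merge)→7620, (D,hash)→8320, (B,hash)→8820, (A,hash)→12000 …(+7); best=5410 via (D,nl_idx)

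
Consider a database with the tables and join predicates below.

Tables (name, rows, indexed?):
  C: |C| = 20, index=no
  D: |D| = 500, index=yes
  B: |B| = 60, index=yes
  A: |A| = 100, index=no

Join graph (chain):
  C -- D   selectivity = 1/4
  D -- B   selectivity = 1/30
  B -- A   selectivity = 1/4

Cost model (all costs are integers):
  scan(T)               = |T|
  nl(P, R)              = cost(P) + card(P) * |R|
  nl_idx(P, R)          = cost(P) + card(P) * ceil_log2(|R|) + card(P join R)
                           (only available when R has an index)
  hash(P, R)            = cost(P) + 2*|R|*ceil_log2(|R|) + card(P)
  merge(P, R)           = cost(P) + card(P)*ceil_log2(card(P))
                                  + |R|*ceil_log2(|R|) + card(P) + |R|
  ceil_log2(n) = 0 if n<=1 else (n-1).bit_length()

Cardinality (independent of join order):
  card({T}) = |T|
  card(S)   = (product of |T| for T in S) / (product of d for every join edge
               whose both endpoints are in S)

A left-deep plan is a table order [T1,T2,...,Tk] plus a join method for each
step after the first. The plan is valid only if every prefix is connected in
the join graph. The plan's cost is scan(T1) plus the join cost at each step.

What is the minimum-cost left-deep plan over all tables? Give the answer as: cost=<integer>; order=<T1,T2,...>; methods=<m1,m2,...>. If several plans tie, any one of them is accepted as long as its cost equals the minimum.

Selinger DP (subsets sized 1..n):
  {C}: scan cost=20, card=20
  {D}: scan cost=500, card=500
  {B}: scan cost=60, card=60
  {A}: scan cost=100, card=100
  {CD}: card=2500; try (C,hash)→1200, (D,nl_idx)→2700, (D,merge)→5140, (C,merge)→5620, (D,hash)→9040, (D,nl)→10020 …(+1); best=1200 via (C,hash)
  {BD}: card=1000; try (D,nl_idx)→1600, (B,hash)→1720, (B,nl_idx)→4500, (D,merge)→5480, (B,merge)→5920, (D,hash)→9120 …(+2); best=1600 via (D,nl_idx)
  {AB}: card=1500; try (B,hash)→920, (A,merge)→1280, (B,merge)→1320, (A,hash)→1520, (B,nl_idx)→2200, (A,nl)→6060 …(+1); best=920 via (B,hash)
  {BCD}: card=5000; try (C,hash)→2800, (B,hash)→4420, (C,merge)→12720, (B,nl_idx)→21200, (C,nl)→21600, (B,merge)→34120 …(+1); best=2800 via (C,hash)
  {ABD}: card=25000; try (A,hash)→4000, (D,hash)→11420, (A,merge)→13400, (D,merge)→23920, (D,nl_idx)→39420, (A,nl)→101600 …(+1); best=4000 via (A,hash)
  {ABCD}: card=125000; try (A,hash)→9200, (C,hash)→29200, (A,merge)→73600, (C,merge)→404120, (A,nl)→502800, (C,nl)→504000; best=9200 via (A,hash)

cost=9200; order=B,D,C,A; methods=nl_idx,hash,hash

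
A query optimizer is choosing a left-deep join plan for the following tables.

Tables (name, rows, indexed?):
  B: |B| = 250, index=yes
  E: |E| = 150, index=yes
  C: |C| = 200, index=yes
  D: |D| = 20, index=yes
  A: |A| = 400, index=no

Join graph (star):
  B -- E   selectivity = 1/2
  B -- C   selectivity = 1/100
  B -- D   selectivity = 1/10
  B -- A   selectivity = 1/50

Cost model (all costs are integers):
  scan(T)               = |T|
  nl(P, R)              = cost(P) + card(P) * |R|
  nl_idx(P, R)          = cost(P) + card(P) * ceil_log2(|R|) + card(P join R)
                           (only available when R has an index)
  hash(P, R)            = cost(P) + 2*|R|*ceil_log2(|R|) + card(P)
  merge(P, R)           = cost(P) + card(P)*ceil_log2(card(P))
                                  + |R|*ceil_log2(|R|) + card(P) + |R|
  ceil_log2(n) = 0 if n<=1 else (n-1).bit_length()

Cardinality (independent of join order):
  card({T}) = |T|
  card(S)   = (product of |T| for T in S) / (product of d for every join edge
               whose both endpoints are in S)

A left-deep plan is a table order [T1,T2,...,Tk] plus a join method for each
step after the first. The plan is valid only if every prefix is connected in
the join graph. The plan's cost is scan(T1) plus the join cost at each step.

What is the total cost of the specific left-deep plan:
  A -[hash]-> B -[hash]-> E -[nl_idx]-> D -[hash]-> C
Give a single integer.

1362400

step 1: scan A: cost=400, card=400
step 2: join B via hash
    card(P join B) = 400*250/(50) = 2000
    cost = 400 + 2*250*8 + 400 = 4800
step 3: join E via hash
    card(P join E) = 2000*150/(2) = 150000
    cost = 4800 + 2*150*8 + 2000 = 9200
step 4: join D via nl_idx
    card(P join D) = 150000*20/(10) = 300000
    cost = 9200 + 150000*5 + 300000 = 1059200
step 5: join C via hash
    card(P join C) = 300000*200/(100) = 600000
    cost = 1059200 + 2*200*8 + 300000 = 1362400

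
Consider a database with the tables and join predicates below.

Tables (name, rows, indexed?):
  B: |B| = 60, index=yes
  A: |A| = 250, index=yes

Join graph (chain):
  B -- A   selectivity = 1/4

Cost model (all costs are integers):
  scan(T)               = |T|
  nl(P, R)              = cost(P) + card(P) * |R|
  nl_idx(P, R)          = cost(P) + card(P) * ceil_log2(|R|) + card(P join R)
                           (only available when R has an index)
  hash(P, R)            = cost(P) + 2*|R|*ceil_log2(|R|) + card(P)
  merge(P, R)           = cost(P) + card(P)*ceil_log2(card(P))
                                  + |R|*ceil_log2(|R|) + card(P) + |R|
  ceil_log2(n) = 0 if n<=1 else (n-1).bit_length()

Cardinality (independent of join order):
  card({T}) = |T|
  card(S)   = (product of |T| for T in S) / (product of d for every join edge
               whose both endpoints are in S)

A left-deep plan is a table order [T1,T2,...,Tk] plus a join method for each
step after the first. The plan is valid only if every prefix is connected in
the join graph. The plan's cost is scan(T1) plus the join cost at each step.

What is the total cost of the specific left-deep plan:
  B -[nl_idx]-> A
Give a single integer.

step 1: scan B: cost=60, card=60
step 2: join A via nl_idx
    card(P join A) = 60*250/(4) = 3750
    cost = 60 + 60*8 + 3750 = 4290

4290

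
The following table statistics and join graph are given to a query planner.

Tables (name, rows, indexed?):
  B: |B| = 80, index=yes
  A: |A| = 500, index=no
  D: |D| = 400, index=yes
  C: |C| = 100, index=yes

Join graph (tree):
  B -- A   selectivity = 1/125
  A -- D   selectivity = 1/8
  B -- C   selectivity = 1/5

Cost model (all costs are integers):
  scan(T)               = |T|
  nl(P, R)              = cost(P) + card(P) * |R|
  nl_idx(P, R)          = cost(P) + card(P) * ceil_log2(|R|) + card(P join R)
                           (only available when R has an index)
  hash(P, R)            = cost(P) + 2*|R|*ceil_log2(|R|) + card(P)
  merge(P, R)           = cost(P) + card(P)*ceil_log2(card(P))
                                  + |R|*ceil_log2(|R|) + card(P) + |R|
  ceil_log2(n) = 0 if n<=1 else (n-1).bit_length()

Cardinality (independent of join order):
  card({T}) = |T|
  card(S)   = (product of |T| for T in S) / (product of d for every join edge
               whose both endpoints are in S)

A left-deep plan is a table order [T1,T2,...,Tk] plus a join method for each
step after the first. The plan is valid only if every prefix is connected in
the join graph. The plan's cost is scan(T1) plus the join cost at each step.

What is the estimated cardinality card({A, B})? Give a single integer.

320

Tables in S: A(500), B(80)
Edges inside S: B-A(d=125)
numerator = 500 * 80 = 40000
denominator = 125 = 125
card(S) = 40000 / 125 = 320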